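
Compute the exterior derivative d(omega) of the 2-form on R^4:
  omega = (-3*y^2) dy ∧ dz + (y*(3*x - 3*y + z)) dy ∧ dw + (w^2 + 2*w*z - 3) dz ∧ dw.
d(omega) = (3*y) dx ∧ dy ∧ dw + (-y) dy ∧ dz ∧ dw

For a 2-form omega = sum_{i<j} g_{ij} dx_i ∧ dx_j, the exterior derivative is
  d(omega) = sum_{i<j} d(g_{ij}) ∧ dx_i ∧ dx_j = sum_{i<j, k} (∂g_{ij}/∂x_k) dx_k ∧ dx_i ∧ dx_j.
Expand each term, using dx_k ∧ dx_i ∧ dx_j = sgn(permutation) dx_{(a)} ∧ dx_{(b)} ∧ dx_{(c)} with (a < b < c) sorted:
  d(y*(3*x - 3*y + z)) includes (∂/∂x)(y*(3*x - 3*y + z)) dx = (3*y) dx, which multiplied by dy ∧ dw gives (3*y) dx ∧ dy ∧ dw
  d(y*(3*x - 3*y + z)) includes (∂/∂z)(y*(3*x - 3*y + z)) dz = (y) dz, which multiplied by dy ∧ dw gives (-y) dy ∧ dz ∧ dw
Collecting like 3-forms: d(omega) = (3*y) dx ∧ dy ∧ dw + (-y) dy ∧ dz ∧ dw.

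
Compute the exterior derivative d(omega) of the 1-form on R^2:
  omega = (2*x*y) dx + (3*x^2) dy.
d(omega) = (4*x) dx ∧ dy

For a 1-form omega = sum_i f_i dx_i, the exterior derivative is
  d(omega) = sum_{i < j} (∂f_j/∂x_i - ∂f_i/∂x_j) dx_i ∧ dx_j.
  coefficient of dx ∧ dy: ∂f_2/∂x - ∂f_1/∂y = ∂(3*x^2)/∂x - ∂(2*x*y)/∂y = 4*x
Assembling: d(omega) = (4*x) dx ∧ dy.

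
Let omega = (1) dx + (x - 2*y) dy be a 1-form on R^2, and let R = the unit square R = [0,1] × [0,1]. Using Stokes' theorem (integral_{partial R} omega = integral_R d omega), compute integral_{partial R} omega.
integral_(partial R) omega = 1

Stokes: integral_partial_R omega = integral_R d omega with d omega = (∂Q/∂x - ∂P/∂y) dx ∧ dy.
  ∂Q/∂x = 1
  ∂P/∂y = 0
  integrand = ∂Q/∂x - ∂P/∂y = 1.
Integrating over R: integral_0^1 integral_0^1 (1) dx dy = 1.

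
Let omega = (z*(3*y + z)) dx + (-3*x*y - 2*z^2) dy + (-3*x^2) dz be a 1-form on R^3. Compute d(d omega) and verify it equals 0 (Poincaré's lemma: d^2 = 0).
d(d omega) = 0

Step 1: d omega = sum_{i<j} (∂f_j/∂x_i - ∂f_i/∂x_j) dx_i ∧ dx_j:
  coeff of dx ∧ dy: -3*y - 3*z
  coeff of dx ∧ dz: -6*x - 3*y - 2*z
  coeff of dy ∧ dz: 4*z
Step 2: Apply d again to each 2-form coefficient. The only possible 3-form in R^3 is dx ∧ dy ∧ dz, with coefficient
  ∂(coeff of dy∧dz)/∂x - ∂(coeff of dx∧dz)/∂y + ∂(coeff of dx∧dy)/∂z
  = ∂/∂x (4*z) - ∂/∂y (-6*x - 3*y - 2*z) + ∂/∂z (-3*y - 3*z).
Each of these terms simplifies to sums of mixed partials that cancel in pairs. The result is 0 (by equality of mixed partials for smooth functions — Schwarz / Clairaut).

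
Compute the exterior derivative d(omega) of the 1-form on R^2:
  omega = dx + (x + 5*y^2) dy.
d(omega) = (1) dx ∧ dy

For a 1-form omega = sum_i f_i dx_i, the exterior derivative is
  d(omega) = sum_{i < j} (∂f_j/∂x_i - ∂f_i/∂x_j) dx_i ∧ dx_j.
  coefficient of dx ∧ dy: ∂f_2/∂x - ∂f_1/∂y = ∂(x + 5*y^2)/∂x - ∂(1)/∂y = 1
Assembling: d(omega) = (1) dx ∧ dy.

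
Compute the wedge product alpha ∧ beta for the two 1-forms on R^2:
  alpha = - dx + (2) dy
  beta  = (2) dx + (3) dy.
alpha ∧ beta = (-7) dx ∧ dy

Distribute the wedge, using dx_i ∧ dx_j = -dx_j ∧ dx_i and dx_i ∧ dx_i = 0. For each pair (i, j) with i < j, the coefficient of dx_i ∧ dx_j in alpha ∧ beta is (alpha_i * beta_j - alpha_j * beta_i). Collecting: alpha ∧ beta = (-7) dx ∧ dy.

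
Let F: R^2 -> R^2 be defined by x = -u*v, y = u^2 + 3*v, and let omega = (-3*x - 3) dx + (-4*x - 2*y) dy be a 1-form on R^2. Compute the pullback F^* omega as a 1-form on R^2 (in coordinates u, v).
F^* omega = (-4*u^3 + 8*u^2*v - 3*u*v^2 - 12*u*v + 3*v) du + (-3*u^2*v - 6*u^2 + 12*u*v + 3*u - 18*v) dv

Using F^*(f dg) = (f ∘ F) d(g ∘ F), substitute each coordinate x_i by F_i(u, v) in f_i, and replace dx_i by d F_i = (∂F_i/∂u) du + (∂F_i/∂v) dv.
  For the x component: f_1(F) = 3*u*v - 3; d F_1 = (-v) du + (-u) dv
  For the y component: f_2(F) = -2*u^2 + 4*u*v - 6*v; d F_2 = (2*u) du + (3) dv
Combining and collecting du, dv coefficients:
  coeff of du: -4*u^3 + 8*u^2*v - 3*u*v^2 - 12*u*v + 3*v
  coeff of dv: -3*u^2*v - 6*u^2 + 12*u*v + 3*u - 18*v
F^* omega = (-4*u^3 + 8*u^2*v - 3*u*v^2 - 12*u*v + 3*v) du + (-3*u^2*v - 6*u^2 + 12*u*v + 3*u - 18*v) dv.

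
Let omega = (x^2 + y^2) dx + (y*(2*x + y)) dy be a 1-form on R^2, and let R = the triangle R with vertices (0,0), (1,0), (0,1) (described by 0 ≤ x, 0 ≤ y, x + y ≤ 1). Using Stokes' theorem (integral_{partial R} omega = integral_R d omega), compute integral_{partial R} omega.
integral_(partial R) omega = 0

Stokes: integral_partial_R omega = integral_R d omega with d omega = (∂Q/∂x - ∂P/∂y) dx ∧ dy.
  ∂Q/∂x = 2*y
  ∂P/∂y = 2*y
  integrand = ∂Q/∂x - ∂P/∂y = 0.
Integrating over R: integral_0^1 integral_0^{1-x} (0) dy dx = 0.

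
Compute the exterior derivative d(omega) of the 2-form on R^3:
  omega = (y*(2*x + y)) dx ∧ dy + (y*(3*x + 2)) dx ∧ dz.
d(omega) = (-3*x - 2) dx ∧ dy ∧ dz

For a 2-form omega = sum_{i<j} g_{ij} dx_i ∧ dx_j, the exterior derivative is
  d(omega) = sum_{i<j} d(g_{ij}) ∧ dx_i ∧ dx_j = sum_{i<j, k} (∂g_{ij}/∂x_k) dx_k ∧ dx_i ∧ dx_j.
Expand each term, using dx_k ∧ dx_i ∧ dx_j = sgn(permutation) dx_{(a)} ∧ dx_{(b)} ∧ dx_{(c)} with (a < b < c) sorted:
  d(y*(3*x + 2)) includes (∂/∂y)(y*(3*x + 2)) dy = (3*x + 2) dy, which multiplied by dx ∧ dz gives (-3*x - 2) dx ∧ dy ∧ dz
Collecting like 3-forms: d(omega) = (-3*x - 2) dx ∧ dy ∧ dz.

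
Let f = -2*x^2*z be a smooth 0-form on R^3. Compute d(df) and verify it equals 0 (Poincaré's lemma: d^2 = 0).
d(df) = 0

Step 1: df = sum_i (∂f/∂x_i) dx_i = (-4*x*z) dx + (0) dy + (-2*x^2) dz.
Step 2: Apply d again. Using the 1-form formula, the coefficient of dx ∧ dy in d(df) is ∂^2 f/∂x ∂y - ∂^2 f/∂y ∂x = (0) - (0) = 0 (equality of mixed partials for smooth f).
Similarly for dx ∧ dz and dy ∧ dz — all coefficients vanish. So d(df) = 0.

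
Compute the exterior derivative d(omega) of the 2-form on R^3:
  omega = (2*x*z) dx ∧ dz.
d(omega) = 0

For a 2-form omega = sum_{i<j} g_{ij} dx_i ∧ dx_j, the exterior derivative is
  d(omega) = sum_{i<j} d(g_{ij}) ∧ dx_i ∧ dx_j = sum_{i<j, k} (∂g_{ij}/∂x_k) dx_k ∧ dx_i ∧ dx_j.
Expand each term, using dx_k ∧ dx_i ∧ dx_j = sgn(permutation) dx_{(a)} ∧ dx_{(b)} ∧ dx_{(c)} with (a < b < c) sorted:

Collecting like 3-forms: d(omega) = 0.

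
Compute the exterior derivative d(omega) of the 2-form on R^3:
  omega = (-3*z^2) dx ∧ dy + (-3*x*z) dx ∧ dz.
d(omega) = (-6*z) dx ∧ dy ∧ dz

For a 2-form omega = sum_{i<j} g_{ij} dx_i ∧ dx_j, the exterior derivative is
  d(omega) = sum_{i<j} d(g_{ij}) ∧ dx_i ∧ dx_j = sum_{i<j, k} (∂g_{ij}/∂x_k) dx_k ∧ dx_i ∧ dx_j.
Expand each term, using dx_k ∧ dx_i ∧ dx_j = sgn(permutation) dx_{(a)} ∧ dx_{(b)} ∧ dx_{(c)} with (a < b < c) sorted:
  d(-3*z^2) includes (∂/∂z)(-3*z^2) dz = (-6*z) dz, which multiplied by dx ∧ dy gives (-6*z) dx ∧ dy ∧ dz
Collecting like 3-forms: d(omega) = (-6*z) dx ∧ dy ∧ dz.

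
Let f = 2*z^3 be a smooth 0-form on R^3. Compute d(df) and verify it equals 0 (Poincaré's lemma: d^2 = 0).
d(df) = 0

Step 1: df = sum_i (∂f/∂x_i) dx_i = (0) dx + (0) dy + (6*z^2) dz.
Step 2: Apply d again. Using the 1-form formula, the coefficient of dx ∧ dy in d(df) is ∂^2 f/∂x ∂y - ∂^2 f/∂y ∂x = (0) - (0) = 0 (equality of mixed partials for smooth f).
Similarly for dx ∧ dz and dy ∧ dz — all coefficients vanish. So d(df) = 0.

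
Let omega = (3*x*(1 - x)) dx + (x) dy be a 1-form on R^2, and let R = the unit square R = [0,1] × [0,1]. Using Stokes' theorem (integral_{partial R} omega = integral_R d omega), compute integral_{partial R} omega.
integral_(partial R) omega = 1

Stokes: integral_partial_R omega = integral_R d omega with d omega = (∂Q/∂x - ∂P/∂y) dx ∧ dy.
  ∂Q/∂x = 1
  ∂P/∂y = 0
  integrand = ∂Q/∂x - ∂P/∂y = 1.
Integrating over R: integral_0^1 integral_0^1 (1) dx dy = 1.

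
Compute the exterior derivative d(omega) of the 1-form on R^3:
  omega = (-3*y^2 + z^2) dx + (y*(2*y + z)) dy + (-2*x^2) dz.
d(omega) = (6*y) dx ∧ dy + (-4*x - 2*z) dx ∧ dz + (-y) dy ∧ dz

For a 1-form omega = sum_i f_i dx_i, the exterior derivative is
  d(omega) = sum_{i < j} (∂f_j/∂x_i - ∂f_i/∂x_j) dx_i ∧ dx_j.
  coefficient of dx ∧ dy: ∂f_2/∂x - ∂f_1/∂y = ∂(y*(2*y + z))/∂x - ∂(-3*y^2 + z^2)/∂y = 6*y
  coefficient of dx ∧ dz: ∂f_3/∂x - ∂f_1/∂z = ∂(-2*x^2)/∂x - ∂(-3*y^2 + z^2)/∂z = -4*x - 2*z
  coefficient of dy ∧ dz: ∂f_3/∂y - ∂f_2/∂z = ∂(-2*x^2)/∂y - ∂(y*(2*y + z))/∂z = -y
Assembling: d(omega) = (6*y) dx ∧ dy + (-4*x - 2*z) dx ∧ dz + (-y) dy ∧ dz.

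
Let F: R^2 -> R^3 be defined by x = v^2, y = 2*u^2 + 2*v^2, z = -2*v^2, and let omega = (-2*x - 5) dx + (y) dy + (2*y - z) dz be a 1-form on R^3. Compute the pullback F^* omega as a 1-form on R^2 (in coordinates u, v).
F^* omega = (8*u*(u^2 + v^2)) du + (2*v*(-4*u^2 - 10*v^2 - 5)) dv

Using F^*(f dg) = (f ∘ F) d(g ∘ F), substitute each coordinate x_i by F_i(u, v) in f_i, and replace dx_i by d F_i = (∂F_i/∂u) du + (∂F_i/∂v) dv.
  For the x component: f_1(F) = -2*v^2 - 5; d F_1 = (0) du + (2*v) dv
  For the y component: f_2(F) = 2*u^2 + 2*v^2; d F_2 = (4*u) du + (4*v) dv
  For the z component: f_3(F) = 4*u^2 + 6*v^2; d F_3 = (0) du + (-4*v) dv
Combining and collecting du, dv coefficients:
  coeff of du: 8*u*(u^2 + v^2)
  coeff of dv: 2*v*(-4*u^2 - 10*v^2 - 5)
F^* omega = (8*u*(u^2 + v^2)) du + (2*v*(-4*u^2 - 10*v^2 - 5)) dv.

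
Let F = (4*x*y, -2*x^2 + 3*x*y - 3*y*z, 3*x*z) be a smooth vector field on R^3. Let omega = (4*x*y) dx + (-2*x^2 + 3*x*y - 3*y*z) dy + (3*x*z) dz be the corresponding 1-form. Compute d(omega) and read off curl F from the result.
d(omega) = (3*y) dy ∧ dz + (-3*z) dz ∧ dx + (-8*x + 3*y) dx ∧ dy; curl F = (3*y, -3*z, -8*x + 3*y)

d omega = sum_{i<j} (∂f_j/∂x_i - ∂f_i/∂x_j) dx_i ∧ dx_j. Under the identification (dy ∧ dz, dz ∧ dx, dx ∧ dy) ↔ (e_x, e_y, e_z), the coefficients are exactly the components of curl F. Compute:
  ∂R/∂y - ∂Q/∂z = (0) - (-3*y) = 3*y
  ∂P/∂z - ∂R/∂x = (0) - (3*z) = -3*z
  ∂Q/∂x - ∂P/∂y = (-4*x + 3*y) - (4*x) = -8*x + 3*y.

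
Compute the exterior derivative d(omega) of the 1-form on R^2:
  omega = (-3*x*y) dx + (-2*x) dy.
d(omega) = (3*x - 2) dx ∧ dy

For a 1-form omega = sum_i f_i dx_i, the exterior derivative is
  d(omega) = sum_{i < j} (∂f_j/∂x_i - ∂f_i/∂x_j) dx_i ∧ dx_j.
  coefficient of dx ∧ dy: ∂f_2/∂x - ∂f_1/∂y = ∂(-2*x)/∂x - ∂(-3*x*y)/∂y = 3*x - 2
Assembling: d(omega) = (3*x - 2) dx ∧ dy.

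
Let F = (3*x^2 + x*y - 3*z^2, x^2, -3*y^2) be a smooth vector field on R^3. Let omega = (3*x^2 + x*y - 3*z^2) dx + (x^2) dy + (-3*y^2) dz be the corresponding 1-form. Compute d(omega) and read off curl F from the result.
d(omega) = (-6*y) dy ∧ dz + (-6*z) dz ∧ dx + (x) dx ∧ dy; curl F = (-6*y, -6*z, x)

d omega = sum_{i<j} (∂f_j/∂x_i - ∂f_i/∂x_j) dx_i ∧ dx_j. Under the identification (dy ∧ dz, dz ∧ dx, dx ∧ dy) ↔ (e_x, e_y, e_z), the coefficients are exactly the components of curl F. Compute:
  ∂R/∂y - ∂Q/∂z = (-6*y) - (0) = -6*y
  ∂P/∂z - ∂R/∂x = (-6*z) - (0) = -6*z
  ∂Q/∂x - ∂P/∂y = (2*x) - (x) = x.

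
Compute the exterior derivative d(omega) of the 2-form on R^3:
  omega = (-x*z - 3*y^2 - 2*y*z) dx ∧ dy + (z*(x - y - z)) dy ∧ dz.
d(omega) = (-x - 2*y + z) dx ∧ dy ∧ dz

For a 2-form omega = sum_{i<j} g_{ij} dx_i ∧ dx_j, the exterior derivative is
  d(omega) = sum_{i<j} d(g_{ij}) ∧ dx_i ∧ dx_j = sum_{i<j, k} (∂g_{ij}/∂x_k) dx_k ∧ dx_i ∧ dx_j.
Expand each term, using dx_k ∧ dx_i ∧ dx_j = sgn(permutation) dx_{(a)} ∧ dx_{(b)} ∧ dx_{(c)} with (a < b < c) sorted:
  d(-x*z - 3*y^2 - 2*y*z) includes (∂/∂z)(-x*z - 3*y^2 - 2*y*z) dz = (-x - 2*y) dz, which multiplied by dx ∧ dy gives (-x - 2*y) dx ∧ dy ∧ dz
  d(z*(x - y - z)) includes (∂/∂x)(z*(x - y - z)) dx = (z) dx, which multiplied by dy ∧ dz gives (z) dx ∧ dy ∧ dz
Collecting like 3-forms: d(omega) = (-x - 2*y + z) dx ∧ dy ∧ dz.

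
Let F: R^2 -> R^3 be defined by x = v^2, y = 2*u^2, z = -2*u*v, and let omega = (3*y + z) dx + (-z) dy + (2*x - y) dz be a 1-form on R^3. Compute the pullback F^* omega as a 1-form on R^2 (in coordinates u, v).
F^* omega = (4*v*(3*u^2 - v^2)) du + (4*u*(u^2 + 3*u*v - 2*v^2)) dv

Using F^*(f dg) = (f ∘ F) d(g ∘ F), substitute each coordinate x_i by F_i(u, v) in f_i, and replace dx_i by d F_i = (∂F_i/∂u) du + (∂F_i/∂v) dv.
  For the x component: f_1(F) = 2*u*(3*u - v); d F_1 = (0) du + (2*v) dv
  For the y component: f_2(F) = 2*u*v; d F_2 = (4*u) du + (0) dv
  For the z component: f_3(F) = -2*u^2 + 2*v^2; d F_3 = (-2*v) du + (-2*u) dv
Combining and collecting du, dv coefficients:
  coeff of du: 4*v*(3*u^2 - v^2)
  coeff of dv: 4*u*(u^2 + 3*u*v - 2*v^2)
F^* omega = (4*v*(3*u^2 - v^2)) du + (4*u*(u^2 + 3*u*v - 2*v^2)) dv.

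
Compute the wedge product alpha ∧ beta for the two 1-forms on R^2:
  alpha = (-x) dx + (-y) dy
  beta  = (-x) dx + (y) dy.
alpha ∧ beta = (-2*x*y) dx ∧ dy

Distribute the wedge, using dx_i ∧ dx_j = -dx_j ∧ dx_i and dx_i ∧ dx_i = 0. For each pair (i, j) with i < j, the coefficient of dx_i ∧ dx_j in alpha ∧ beta is (alpha_i * beta_j - alpha_j * beta_i). Collecting: alpha ∧ beta = (-2*x*y) dx ∧ dy.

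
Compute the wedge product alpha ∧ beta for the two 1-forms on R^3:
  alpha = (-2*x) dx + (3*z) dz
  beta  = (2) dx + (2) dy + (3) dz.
alpha ∧ beta = (-4*x) dx ∧ dy + (-6*x - 6*z) dx ∧ dz + (-6*z) dy ∧ dz

Distribute the wedge, using dx_i ∧ dx_j = -dx_j ∧ dx_i and dx_i ∧ dx_i = 0. For each pair (i, j) with i < j, the coefficient of dx_i ∧ dx_j in alpha ∧ beta is (alpha_i * beta_j - alpha_j * beta_i). Collecting: alpha ∧ beta = (-4*x) dx ∧ dy + (-6*x - 6*z) dx ∧ dz + (-6*z) dy ∧ dz.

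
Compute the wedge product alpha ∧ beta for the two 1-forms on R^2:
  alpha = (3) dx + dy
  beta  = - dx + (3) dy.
alpha ∧ beta = (10) dx ∧ dy

Distribute the wedge, using dx_i ∧ dx_j = -dx_j ∧ dx_i and dx_i ∧ dx_i = 0. For each pair (i, j) with i < j, the coefficient of dx_i ∧ dx_j in alpha ∧ beta is (alpha_i * beta_j - alpha_j * beta_i). Collecting: alpha ∧ beta = (10) dx ∧ dy.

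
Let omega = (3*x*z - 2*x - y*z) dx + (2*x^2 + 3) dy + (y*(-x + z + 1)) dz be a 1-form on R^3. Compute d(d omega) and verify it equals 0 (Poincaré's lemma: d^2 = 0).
d(d omega) = 0

Step 1: d omega = sum_{i<j} (∂f_j/∂x_i - ∂f_i/∂x_j) dx_i ∧ dx_j:
  coeff of dx ∧ dy: 4*x + z
  coeff of dx ∧ dz: -3*x
  coeff of dy ∧ dz: -x + z + 1
Step 2: Apply d again to each 2-form coefficient. The only possible 3-form in R^3 is dx ∧ dy ∧ dz, with coefficient
  ∂(coeff of dy∧dz)/∂x - ∂(coeff of dx∧dz)/∂y + ∂(coeff of dx∧dy)/∂z
  = ∂/∂x (-x + z + 1) - ∂/∂y (-3*x) + ∂/∂z (4*x + z).
Each of these terms simplifies to sums of mixed partials that cancel in pairs. The result is 0 (by equality of mixed partials for smooth functions — Schwarz / Clairaut).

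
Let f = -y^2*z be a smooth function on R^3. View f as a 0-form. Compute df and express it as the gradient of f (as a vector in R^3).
df = (0) dx + (-2*y*z) dy + (-y^2) dz; grad f = (0, -2*y*z, -y^2)

For a 0-form f, d f = (∂f/∂x) dx + (∂f/∂y) dy + (∂f/∂z) dz. The components of the vector representation are exactly the entries of grad f in Cartesian coordinates:
  ∂f/∂x = 0
  ∂f/∂y = -2*y*z
  ∂f/∂z = -y^2.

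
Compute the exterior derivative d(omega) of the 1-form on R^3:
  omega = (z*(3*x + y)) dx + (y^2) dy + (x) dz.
d(omega) = (-z) dx ∧ dy + (-3*x - y + 1) dx ∧ dz

For a 1-form omega = sum_i f_i dx_i, the exterior derivative is
  d(omega) = sum_{i < j} (∂f_j/∂x_i - ∂f_i/∂x_j) dx_i ∧ dx_j.
  coefficient of dx ∧ dy: ∂f_2/∂x - ∂f_1/∂y = ∂(y^2)/∂x - ∂(z*(3*x + y))/∂y = -z
  coefficient of dx ∧ dz: ∂f_3/∂x - ∂f_1/∂z = ∂(x)/∂x - ∂(z*(3*x + y))/∂z = -3*x - y + 1
Assembling: d(omega) = (-z) dx ∧ dy + (-3*x - y + 1) dx ∧ dz.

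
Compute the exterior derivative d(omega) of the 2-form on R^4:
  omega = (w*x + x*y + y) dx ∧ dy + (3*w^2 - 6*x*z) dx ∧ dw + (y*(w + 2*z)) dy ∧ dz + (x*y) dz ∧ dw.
d(omega) = (x) dx ∧ dy ∧ dw + (6*x + y) dx ∧ dz ∧ dw + (x + y) dy ∧ dz ∧ dw

For a 2-form omega = sum_{i<j} g_{ij} dx_i ∧ dx_j, the exterior derivative is
  d(omega) = sum_{i<j} d(g_{ij}) ∧ dx_i ∧ dx_j = sum_{i<j, k} (∂g_{ij}/∂x_k) dx_k ∧ dx_i ∧ dx_j.
Expand each term, using dx_k ∧ dx_i ∧ dx_j = sgn(permutation) dx_{(a)} ∧ dx_{(b)} ∧ dx_{(c)} with (a < b < c) sorted:
  d(w*x + x*y + y) includes (∂/∂w)(w*x + x*y + y) dw = (x) dw, which multiplied by dx ∧ dy gives (x) dx ∧ dy ∧ dw
  d(3*w^2 - 6*x*z) includes (∂/∂z)(3*w^2 - 6*x*z) dz = (-6*x) dz, which multiplied by dx ∧ dw gives (6*x) dx ∧ dz ∧ dw
  d(y*(w + 2*z)) includes (∂/∂w)(y*(w + 2*z)) dw = (y) dw, which multiplied by dy ∧ dz gives (y) dy ∧ dz ∧ dw
  d(x*y) includes (∂/∂x)(x*y) dx = (y) dx, which multiplied by dz ∧ dw gives (y) dx ∧ dz ∧ dw
  d(x*y) includes (∂/∂y)(x*y) dy = (x) dy, which multiplied by dz ∧ dw gives (x) dy ∧ dz ∧ dw
Collecting like 3-forms: d(omega) = (x) dx ∧ dy ∧ dw + (6*x + y) dx ∧ dz ∧ dw + (x + y) dy ∧ dz ∧ dw.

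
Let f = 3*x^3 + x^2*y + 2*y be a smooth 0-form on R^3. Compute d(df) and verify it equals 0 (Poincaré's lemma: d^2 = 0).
d(df) = 0

Step 1: df = sum_i (∂f/∂x_i) dx_i = (x*(9*x + 2*y)) dx + (x^2 + 2) dy + (0) dz.
Step 2: Apply d again. Using the 1-form formula, the coefficient of dx ∧ dy in d(df) is ∂^2 f/∂x ∂y - ∂^2 f/∂y ∂x = (2*x) - (2*x) = 0 (equality of mixed partials for smooth f).
Similarly for dx ∧ dz and dy ∧ dz — all coefficients vanish. So d(df) = 0.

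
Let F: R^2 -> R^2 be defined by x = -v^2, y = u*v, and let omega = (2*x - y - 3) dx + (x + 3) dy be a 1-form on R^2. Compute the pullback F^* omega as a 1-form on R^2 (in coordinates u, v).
F^* omega = (v*(3 - v^2)) du + (u*v^2 + 3*u + 4*v^3 + 6*v) dv

Using F^*(f dg) = (f ∘ F) d(g ∘ F), substitute each coordinate x_i by F_i(u, v) in f_i, and replace dx_i by d F_i = (∂F_i/∂u) du + (∂F_i/∂v) dv.
  For the x component: f_1(F) = -u*v - 2*v^2 - 3; d F_1 = (0) du + (-2*v) dv
  For the y component: f_2(F) = 3 - v^2; d F_2 = (v) du + (u) dv
Combining and collecting du, dv coefficients:
  coeff of du: v*(3 - v^2)
  coeff of dv: u*v^2 + 3*u + 4*v^3 + 6*v
F^* omega = (v*(3 - v^2)) du + (u*v^2 + 3*u + 4*v^3 + 6*v) dv.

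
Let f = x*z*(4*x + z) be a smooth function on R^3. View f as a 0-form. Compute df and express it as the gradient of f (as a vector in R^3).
df = (z*(8*x + z)) dx + (0) dy + (2*x*(2*x + z)) dz; grad f = (z*(8*x + z), 0, 2*x*(2*x + z))

For a 0-form f, d f = (∂f/∂x) dx + (∂f/∂y) dy + (∂f/∂z) dz. The components of the vector representation are exactly the entries of grad f in Cartesian coordinates:
  ∂f/∂x = z*(8*x + z)
  ∂f/∂y = 0
  ∂f/∂z = 2*x*(2*x + z).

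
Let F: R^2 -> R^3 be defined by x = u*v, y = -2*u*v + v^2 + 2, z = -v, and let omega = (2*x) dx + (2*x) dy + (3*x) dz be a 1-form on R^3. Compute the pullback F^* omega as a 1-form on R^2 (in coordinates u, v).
F^* omega = (-2*u*v^2) du + (u*v*(-2*u + 4*v - 3)) dv

Using F^*(f dg) = (f ∘ F) d(g ∘ F), substitute each coordinate x_i by F_i(u, v) in f_i, and replace dx_i by d F_i = (∂F_i/∂u) du + (∂F_i/∂v) dv.
  For the x component: f_1(F) = 2*u*v; d F_1 = (v) du + (u) dv
  For the y component: f_2(F) = 2*u*v; d F_2 = (-2*v) du + (-2*u + 2*v) dv
  For the z component: f_3(F) = 3*u*v; d F_3 = (0) du + (-1) dv
Combining and collecting du, dv coefficients:
  coeff of du: -2*u*v^2
  coeff of dv: u*v*(-2*u + 4*v - 3)
F^* omega = (-2*u*v^2) du + (u*v*(-2*u + 4*v - 3)) dv.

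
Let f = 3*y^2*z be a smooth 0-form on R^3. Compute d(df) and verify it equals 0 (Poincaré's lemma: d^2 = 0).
d(df) = 0

Step 1: df = sum_i (∂f/∂x_i) dx_i = (0) dx + (6*y*z) dy + (3*y^2) dz.
Step 2: Apply d again. Using the 1-form formula, the coefficient of dx ∧ dy in d(df) is ∂^2 f/∂x ∂y - ∂^2 f/∂y ∂x = (0) - (0) = 0 (equality of mixed partials for smooth f).
Similarly for dx ∧ dz and dy ∧ dz — all coefficients vanish. So d(df) = 0.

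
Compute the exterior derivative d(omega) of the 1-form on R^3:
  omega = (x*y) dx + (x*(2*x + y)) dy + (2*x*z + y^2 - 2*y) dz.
d(omega) = (3*x + y) dx ∧ dy + (2*z) dx ∧ dz + (2*y - 2) dy ∧ dz

For a 1-form omega = sum_i f_i dx_i, the exterior derivative is
  d(omega) = sum_{i < j} (∂f_j/∂x_i - ∂f_i/∂x_j) dx_i ∧ dx_j.
  coefficient of dx ∧ dy: ∂f_2/∂x - ∂f_1/∂y = ∂(x*(2*x + y))/∂x - ∂(x*y)/∂y = 3*x + y
  coefficient of dx ∧ dz: ∂f_3/∂x - ∂f_1/∂z = ∂(2*x*z + y^2 - 2*y)/∂x - ∂(x*y)/∂z = 2*z
  coefficient of dy ∧ dz: ∂f_3/∂y - ∂f_2/∂z = ∂(2*x*z + y^2 - 2*y)/∂y - ∂(x*(2*x + y))/∂z = 2*y - 2
Assembling: d(omega) = (3*x + y) dx ∧ dy + (2*z) dx ∧ dz + (2*y - 2) dy ∧ dz.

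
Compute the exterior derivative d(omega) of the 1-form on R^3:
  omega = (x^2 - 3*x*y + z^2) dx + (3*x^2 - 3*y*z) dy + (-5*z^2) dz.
d(omega) = (9*x) dx ∧ dy + (-2*z) dx ∧ dz + (3*y) dy ∧ dz

For a 1-form omega = sum_i f_i dx_i, the exterior derivative is
  d(omega) = sum_{i < j} (∂f_j/∂x_i - ∂f_i/∂x_j) dx_i ∧ dx_j.
  coefficient of dx ∧ dy: ∂f_2/∂x - ∂f_1/∂y = ∂(3*x^2 - 3*y*z)/∂x - ∂(x^2 - 3*x*y + z^2)/∂y = 9*x
  coefficient of dx ∧ dz: ∂f_3/∂x - ∂f_1/∂z = ∂(-5*z^2)/∂x - ∂(x^2 - 3*x*y + z^2)/∂z = -2*z
  coefficient of dy ∧ dz: ∂f_3/∂y - ∂f_2/∂z = ∂(-5*z^2)/∂y - ∂(3*x^2 - 3*y*z)/∂z = 3*y
Assembling: d(omega) = (9*x) dx ∧ dy + (-2*z) dx ∧ dz + (3*y) dy ∧ dz.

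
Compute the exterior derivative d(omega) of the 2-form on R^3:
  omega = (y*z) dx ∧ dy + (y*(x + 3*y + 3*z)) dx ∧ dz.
d(omega) = (-x - 5*y - 3*z) dx ∧ dy ∧ dz

For a 2-form omega = sum_{i<j} g_{ij} dx_i ∧ dx_j, the exterior derivative is
  d(omega) = sum_{i<j} d(g_{ij}) ∧ dx_i ∧ dx_j = sum_{i<j, k} (∂g_{ij}/∂x_k) dx_k ∧ dx_i ∧ dx_j.
Expand each term, using dx_k ∧ dx_i ∧ dx_j = sgn(permutation) dx_{(a)} ∧ dx_{(b)} ∧ dx_{(c)} with (a < b < c) sorted:
  d(y*z) includes (∂/∂z)(y*z) dz = (y) dz, which multiplied by dx ∧ dy gives (y) dx ∧ dy ∧ dz
  d(y*(x + 3*y + 3*z)) includes (∂/∂y)(y*(x + 3*y + 3*z)) dy = (x + 6*y + 3*z) dy, which multiplied by dx ∧ dz gives (-x - 6*y - 3*z) dx ∧ dy ∧ dz
Collecting like 3-forms: d(omega) = (-x - 5*y - 3*z) dx ∧ dy ∧ dz.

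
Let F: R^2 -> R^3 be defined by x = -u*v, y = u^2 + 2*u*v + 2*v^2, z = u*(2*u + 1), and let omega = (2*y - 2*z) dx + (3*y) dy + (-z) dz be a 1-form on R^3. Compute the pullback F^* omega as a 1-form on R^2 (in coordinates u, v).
F^* omega = (-2*u^3 + 20*u^2*v - 6*u^2 + 20*u*v^2 + 2*u*v - u + 8*v^3) du + (8*u^3 + 20*u^2*v + 2*u^2 + 32*u*v^2 + 24*v^3) dv

Using F^*(f dg) = (f ∘ F) d(g ∘ F), substitute each coordinate x_i by F_i(u, v) in f_i, and replace dx_i by d F_i = (∂F_i/∂u) du + (∂F_i/∂v) dv.
  For the x component: f_1(F) = -2*u^2 + 4*u*v - 2*u + 4*v^2; d F_1 = (-v) du + (-u) dv
  For the y component: f_2(F) = 3*u^2 + 6*u*v + 6*v^2; d F_2 = (2*u + 2*v) du + (2*u + 4*v) dv
  For the z component: f_3(F) = u*(-2*u - 1); d F_3 = (4*u + 1) du + (0) dv
Combining and collecting du, dv coefficients:
  coeff of du: -2*u^3 + 20*u^2*v - 6*u^2 + 20*u*v^2 + 2*u*v - u + 8*v^3
  coeff of dv: 8*u^3 + 20*u^2*v + 2*u^2 + 32*u*v^2 + 24*v^3
F^* omega = (-2*u^3 + 20*u^2*v - 6*u^2 + 20*u*v^2 + 2*u*v - u + 8*v^3) du + (8*u^3 + 20*u^2*v + 2*u^2 + 32*u*v^2 + 24*v^3) dv.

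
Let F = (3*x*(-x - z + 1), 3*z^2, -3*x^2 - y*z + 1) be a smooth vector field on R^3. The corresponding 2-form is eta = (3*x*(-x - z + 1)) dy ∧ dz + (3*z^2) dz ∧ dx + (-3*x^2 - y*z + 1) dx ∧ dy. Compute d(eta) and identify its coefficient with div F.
d(eta) = (-6*x - y - 3*z + 3) dx ∧ dy ∧ dz; div F = -6*x - y - 3*z + 3

For a 2-form in R^3 of the form above, applying d gives a 3-form with coefficient ∂P/∂x + ∂Q/∂y + ∂R/∂z:
  ∂P/∂x = -6*x - 3*z + 3
  ∂Q/∂y = 0
  ∂R/∂z = -y
Sum = -6*x - y - 3*z + 3, which is exactly div F.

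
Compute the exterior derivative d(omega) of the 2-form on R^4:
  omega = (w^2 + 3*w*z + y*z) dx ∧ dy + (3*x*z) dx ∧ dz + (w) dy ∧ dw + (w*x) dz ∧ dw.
d(omega) = (3*w + y) dx ∧ dy ∧ dz + (2*w + 3*z) dx ∧ dy ∧ dw + (w) dx ∧ dz ∧ dw

For a 2-form omega = sum_{i<j} g_{ij} dx_i ∧ dx_j, the exterior derivative is
  d(omega) = sum_{i<j} d(g_{ij}) ∧ dx_i ∧ dx_j = sum_{i<j, k} (∂g_{ij}/∂x_k) dx_k ∧ dx_i ∧ dx_j.
Expand each term, using dx_k ∧ dx_i ∧ dx_j = sgn(permutation) dx_{(a)} ∧ dx_{(b)} ∧ dx_{(c)} with (a < b < c) sorted:
  d(w^2 + 3*w*z + y*z) includes (∂/∂z)(w^2 + 3*w*z + y*z) dz = (3*w + y) dz, which multiplied by dx ∧ dy gives (3*w + y) dx ∧ dy ∧ dz
  d(w^2 + 3*w*z + y*z) includes (∂/∂w)(w^2 + 3*w*z + y*z) dw = (2*w + 3*z) dw, which multiplied by dx ∧ dy gives (2*w + 3*z) dx ∧ dy ∧ dw
  d(w*x) includes (∂/∂x)(w*x) dx = (w) dx, which multiplied by dz ∧ dw gives (w) dx ∧ dz ∧ dw
Collecting like 3-forms: d(omega) = (3*w + y) dx ∧ dy ∧ dz + (2*w + 3*z) dx ∧ dy ∧ dw + (w) dx ∧ dz ∧ dw.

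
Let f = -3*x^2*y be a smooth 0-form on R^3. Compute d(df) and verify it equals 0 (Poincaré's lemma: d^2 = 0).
d(df) = 0

Step 1: df = sum_i (∂f/∂x_i) dx_i = (-6*x*y) dx + (-3*x^2) dy + (0) dz.
Step 2: Apply d again. Using the 1-form formula, the coefficient of dx ∧ dy in d(df) is ∂^2 f/∂x ∂y - ∂^2 f/∂y ∂x = (-6*x) - (-6*x) = 0 (equality of mixed partials for smooth f).
Similarly for dx ∧ dz and dy ∧ dz — all coefficients vanish. So d(df) = 0.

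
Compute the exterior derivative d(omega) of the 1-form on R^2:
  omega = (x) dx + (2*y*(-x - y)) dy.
d(omega) = (-2*y) dx ∧ dy

For a 1-form omega = sum_i f_i dx_i, the exterior derivative is
  d(omega) = sum_{i < j} (∂f_j/∂x_i - ∂f_i/∂x_j) dx_i ∧ dx_j.
  coefficient of dx ∧ dy: ∂f_2/∂x - ∂f_1/∂y = ∂(2*y*(-x - y))/∂x - ∂(x)/∂y = -2*y
Assembling: d(omega) = (-2*y) dx ∧ dy.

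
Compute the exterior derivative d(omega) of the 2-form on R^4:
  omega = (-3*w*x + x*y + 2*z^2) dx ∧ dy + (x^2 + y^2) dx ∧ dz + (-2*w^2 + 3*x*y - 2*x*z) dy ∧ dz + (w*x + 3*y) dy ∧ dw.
d(omega) = (y + 2*z) dx ∧ dy ∧ dz + (w - 3*x) dx ∧ dy ∧ dw + (-4*w) dy ∧ dz ∧ dw

For a 2-form omega = sum_{i<j} g_{ij} dx_i ∧ dx_j, the exterior derivative is
  d(omega) = sum_{i<j} d(g_{ij}) ∧ dx_i ∧ dx_j = sum_{i<j, k} (∂g_{ij}/∂x_k) dx_k ∧ dx_i ∧ dx_j.
Expand each term, using dx_k ∧ dx_i ∧ dx_j = sgn(permutation) dx_{(a)} ∧ dx_{(b)} ∧ dx_{(c)} with (a < b < c) sorted:
  d(-3*w*x + x*y + 2*z^2) includes (∂/∂z)(-3*w*x + x*y + 2*z^2) dz = (4*z) dz, which multiplied by dx ∧ dy gives (4*z) dx ∧ dy ∧ dz
  d(-3*w*x + x*y + 2*z^2) includes (∂/∂w)(-3*w*x + x*y + 2*z^2) dw = (-3*x) dw, which multiplied by dx ∧ dy gives (-3*x) dx ∧ dy ∧ dw
  d(x^2 + y^2) includes (∂/∂y)(x^2 + y^2) dy = (2*y) dy, which multiplied by dx ∧ dz gives (-2*y) dx ∧ dy ∧ dz
  d(-2*w^2 + 3*x*y - 2*x*z) includes (∂/∂x)(-2*w^2 + 3*x*y - 2*x*z) dx = (3*y - 2*z) dx, which multiplied by dy ∧ dz gives (3*y - 2*z) dx ∧ dy ∧ dz
  d(-2*w^2 + 3*x*y - 2*x*z) includes (∂/∂w)(-2*w^2 + 3*x*y - 2*x*z) dw = (-4*w) dw, which multiplied by dy ∧ dz gives (-4*w) dy ∧ dz ∧ dw
  d(w*x + 3*y) includes (∂/∂x)(w*x + 3*y) dx = (w) dx, which multiplied by dy ∧ dw gives (w) dx ∧ dy ∧ dw
Collecting like 3-forms: d(omega) = (y + 2*z) dx ∧ dy ∧ dz + (w - 3*x) dx ∧ dy ∧ dw + (-4*w) dy ∧ dz ∧ dw.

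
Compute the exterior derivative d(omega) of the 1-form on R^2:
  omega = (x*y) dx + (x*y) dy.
d(omega) = (-x + y) dx ∧ dy

For a 1-form omega = sum_i f_i dx_i, the exterior derivative is
  d(omega) = sum_{i < j} (∂f_j/∂x_i - ∂f_i/∂x_j) dx_i ∧ dx_j.
  coefficient of dx ∧ dy: ∂f_2/∂x - ∂f_1/∂y = ∂(x*y)/∂x - ∂(x*y)/∂y = -x + y
Assembling: d(omega) = (-x + y) dx ∧ dy.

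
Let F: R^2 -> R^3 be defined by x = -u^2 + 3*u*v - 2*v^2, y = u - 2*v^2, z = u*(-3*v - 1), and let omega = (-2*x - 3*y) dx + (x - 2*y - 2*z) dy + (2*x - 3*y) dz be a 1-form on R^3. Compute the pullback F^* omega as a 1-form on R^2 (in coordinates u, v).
F^* omega = (-4*u^3 + 24*u^2*v + 7*u^2 - 56*u*v^2 + 3*u*v + 3*u + 24*v^3) du + (12*u^3 - 40*u^2*v + 12*u*v^2 + 12*u*v - 48*v^3) dv

Using F^*(f dg) = (f ∘ F) d(g ∘ F), substitute each coordinate x_i by F_i(u, v) in f_i, and replace dx_i by d F_i = (∂F_i/∂u) du + (∂F_i/∂v) dv.
  For the x component: f_1(F) = 2*u^2 - 6*u*v - 3*u + 10*v^2; d F_1 = (-2*u + 3*v) du + (3*u - 4*v) dv
  For the y component: f_2(F) = -u^2 + 9*u*v + 2*v^2; d F_2 = (1) du + (-4*v) dv
  For the z component: f_3(F) = -2*u^2 + 6*u*v - 3*u + 2*v^2; d F_3 = (-3*v - 1) du + (-3*u) dv
Combining and collecting du, dv coefficients:
  coeff of du: -4*u^3 + 24*u^2*v + 7*u^2 - 56*u*v^2 + 3*u*v + 3*u + 24*v^3
  coeff of dv: 12*u^3 - 40*u^2*v + 12*u*v^2 + 12*u*v - 48*v^3
F^* omega = (-4*u^3 + 24*u^2*v + 7*u^2 - 56*u*v^2 + 3*u*v + 3*u + 24*v^3) du + (12*u^3 - 40*u^2*v + 12*u*v^2 + 12*u*v - 48*v^3) dv.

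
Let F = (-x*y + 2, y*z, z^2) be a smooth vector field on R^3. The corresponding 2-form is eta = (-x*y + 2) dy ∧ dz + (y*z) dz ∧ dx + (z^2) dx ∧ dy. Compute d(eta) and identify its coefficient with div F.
d(eta) = (-y + 3*z) dx ∧ dy ∧ dz; div F = -y + 3*z

For a 2-form in R^3 of the form above, applying d gives a 3-form with coefficient ∂P/∂x + ∂Q/∂y + ∂R/∂z:
  ∂P/∂x = -y
  ∂Q/∂y = z
  ∂R/∂z = 2*z
Sum = -y + 3*z, which is exactly div F.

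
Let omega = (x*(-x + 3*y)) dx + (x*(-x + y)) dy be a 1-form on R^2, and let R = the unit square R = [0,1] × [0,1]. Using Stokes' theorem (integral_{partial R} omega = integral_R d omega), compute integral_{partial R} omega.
integral_(partial R) omega = -2

Stokes: integral_partial_R omega = integral_R d omega with d omega = (∂Q/∂x - ∂P/∂y) dx ∧ dy.
  ∂Q/∂x = -2*x + y
  ∂P/∂y = 3*x
  integrand = ∂Q/∂x - ∂P/∂y = -5*x + y.
Integrating over R: integral_0^1 integral_0^1 (-5*x + y) dx dy = -2.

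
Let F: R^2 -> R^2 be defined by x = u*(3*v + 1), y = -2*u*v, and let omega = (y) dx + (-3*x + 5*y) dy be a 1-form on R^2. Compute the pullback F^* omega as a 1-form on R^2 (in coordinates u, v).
F^* omega = (4*u*v*(8*v + 1)) du + (u^2*(32*v + 6)) dv

Using F^*(f dg) = (f ∘ F) d(g ∘ F), substitute each coordinate x_i by F_i(u, v) in f_i, and replace dx_i by d F_i = (∂F_i/∂u) du + (∂F_i/∂v) dv.
  For the x component: f_1(F) = -2*u*v; d F_1 = (3*v + 1) du + (3*u) dv
  For the y component: f_2(F) = u*(-19*v - 3); d F_2 = (-2*v) du + (-2*u) dv
Combining and collecting du, dv coefficients:
  coeff of du: 4*u*v*(8*v + 1)
  coeff of dv: u^2*(32*v + 6)
F^* omega = (4*u*v*(8*v + 1)) du + (u^2*(32*v + 6)) dv.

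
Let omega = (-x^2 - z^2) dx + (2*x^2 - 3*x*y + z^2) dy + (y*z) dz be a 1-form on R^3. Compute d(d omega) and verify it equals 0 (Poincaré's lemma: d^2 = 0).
d(d omega) = 0

Step 1: d omega = sum_{i<j} (∂f_j/∂x_i - ∂f_i/∂x_j) dx_i ∧ dx_j:
  coeff of dx ∧ dy: 4*x - 3*y
  coeff of dx ∧ dz: 2*z
  coeff of dy ∧ dz: -z
Step 2: Apply d again to each 2-form coefficient. The only possible 3-form in R^3 is dx ∧ dy ∧ dz, with coefficient
  ∂(coeff of dy∧dz)/∂x - ∂(coeff of dx∧dz)/∂y + ∂(coeff of dx∧dy)/∂z
  = ∂/∂x (-z) - ∂/∂y (2*z) + ∂/∂z (4*x - 3*y).
Each of these terms simplifies to sums of mixed partials that cancel in pairs. The result is 0 (by equality of mixed partials for smooth functions — Schwarz / Clairaut).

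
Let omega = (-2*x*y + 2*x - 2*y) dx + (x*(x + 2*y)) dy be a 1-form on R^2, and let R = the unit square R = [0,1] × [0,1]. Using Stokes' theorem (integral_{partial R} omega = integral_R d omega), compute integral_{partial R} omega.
integral_(partial R) omega = 5

Stokes: integral_partial_R omega = integral_R d omega with d omega = (∂Q/∂x - ∂P/∂y) dx ∧ dy.
  ∂Q/∂x = 2*x + 2*y
  ∂P/∂y = -2*x - 2
  integrand = ∂Q/∂x - ∂P/∂y = 4*x + 2*y + 2.
Integrating over R: integral_0^1 integral_0^1 (4*x + 2*y + 2) dx dy = 5.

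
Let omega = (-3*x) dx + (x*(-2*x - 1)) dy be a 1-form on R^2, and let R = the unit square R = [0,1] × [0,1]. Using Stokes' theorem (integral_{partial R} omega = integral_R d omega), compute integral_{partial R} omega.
integral_(partial R) omega = -3

Stokes: integral_partial_R omega = integral_R d omega with d omega = (∂Q/∂x - ∂P/∂y) dx ∧ dy.
  ∂Q/∂x = -4*x - 1
  ∂P/∂y = 0
  integrand = ∂Q/∂x - ∂P/∂y = -4*x - 1.
Integrating over R: integral_0^1 integral_0^1 (-4*x - 1) dx dy = -3.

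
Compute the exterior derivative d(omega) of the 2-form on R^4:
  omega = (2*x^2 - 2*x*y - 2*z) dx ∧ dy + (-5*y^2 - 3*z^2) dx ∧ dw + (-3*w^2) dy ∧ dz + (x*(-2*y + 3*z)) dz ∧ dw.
d(omega) = (-2) dx ∧ dy ∧ dz + (10*y) dx ∧ dy ∧ dw + (-2*y + 9*z) dx ∧ dz ∧ dw + (-6*w - 2*x) dy ∧ dz ∧ dw

For a 2-form omega = sum_{i<j} g_{ij} dx_i ∧ dx_j, the exterior derivative is
  d(omega) = sum_{i<j} d(g_{ij}) ∧ dx_i ∧ dx_j = sum_{i<j, k} (∂g_{ij}/∂x_k) dx_k ∧ dx_i ∧ dx_j.
Expand each term, using dx_k ∧ dx_i ∧ dx_j = sgn(permutation) dx_{(a)} ∧ dx_{(b)} ∧ dx_{(c)} with (a < b < c) sorted:
  d(2*x^2 - 2*x*y - 2*z) includes (∂/∂z)(2*x^2 - 2*x*y - 2*z) dz = (-2) dz, which multiplied by dx ∧ dy gives (-2) dx ∧ dy ∧ dz
  d(-5*y^2 - 3*z^2) includes (∂/∂y)(-5*y^2 - 3*z^2) dy = (-10*y) dy, which multiplied by dx ∧ dw gives (10*y) dx ∧ dy ∧ dw
  d(-5*y^2 - 3*z^2) includes (∂/∂z)(-5*y^2 - 3*z^2) dz = (-6*z) dz, which multiplied by dx ∧ dw gives (6*z) dx ∧ dz ∧ dw
  d(-3*w^2) includes (∂/∂w)(-3*w^2) dw = (-6*w) dw, which multiplied by dy ∧ dz gives (-6*w) dy ∧ dz ∧ dw
  d(x*(-2*y + 3*z)) includes (∂/∂x)(x*(-2*y + 3*z)) dx = (-2*y + 3*z) dx, which multiplied by dz ∧ dw gives (-2*y + 3*z) dx ∧ dz ∧ dw
  d(x*(-2*y + 3*z)) includes (∂/∂y)(x*(-2*y + 3*z)) dy = (-2*x) dy, which multiplied by dz ∧ dw gives (-2*x) dy ∧ dz ∧ dw
Collecting like 3-forms: d(omega) = (-2) dx ∧ dy ∧ dz + (10*y) dx ∧ dy ∧ dw + (-2*y + 9*z) dx ∧ dz ∧ dw + (-6*w - 2*x) dy ∧ dz ∧ dw.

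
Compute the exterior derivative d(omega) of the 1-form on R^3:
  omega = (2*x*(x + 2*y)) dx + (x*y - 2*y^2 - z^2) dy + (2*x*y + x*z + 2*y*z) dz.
d(omega) = (-4*x + y) dx ∧ dy + (2*y + z) dx ∧ dz + (2*x + 4*z) dy ∧ dz

For a 1-form omega = sum_i f_i dx_i, the exterior derivative is
  d(omega) = sum_{i < j} (∂f_j/∂x_i - ∂f_i/∂x_j) dx_i ∧ dx_j.
  coefficient of dx ∧ dy: ∂f_2/∂x - ∂f_1/∂y = ∂(x*y - 2*y^2 - z^2)/∂x - ∂(2*x*(x + 2*y))/∂y = -4*x + y
  coefficient of dx ∧ dz: ∂f_3/∂x - ∂f_1/∂z = ∂(2*x*y + x*z + 2*y*z)/∂x - ∂(2*x*(x + 2*y))/∂z = 2*y + z
  coefficient of dy ∧ dz: ∂f_3/∂y - ∂f_2/∂z = ∂(2*x*y + x*z + 2*y*z)/∂y - ∂(x*y - 2*y^2 - z^2)/∂z = 2*x + 4*z
Assembling: d(omega) = (-4*x + y) dx ∧ dy + (2*y + z) dx ∧ dz + (2*x + 4*z) dy ∧ dz.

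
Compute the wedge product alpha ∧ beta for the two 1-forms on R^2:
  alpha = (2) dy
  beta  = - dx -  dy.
alpha ∧ beta = (2) dx ∧ dy

Distribute the wedge, using dx_i ∧ dx_j = -dx_j ∧ dx_i and dx_i ∧ dx_i = 0. For each pair (i, j) with i < j, the coefficient of dx_i ∧ dx_j in alpha ∧ beta is (alpha_i * beta_j - alpha_j * beta_i). Collecting: alpha ∧ beta = (2) dx ∧ dy.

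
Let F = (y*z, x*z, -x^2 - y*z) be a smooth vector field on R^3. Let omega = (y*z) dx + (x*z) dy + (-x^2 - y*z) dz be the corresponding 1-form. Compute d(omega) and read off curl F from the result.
d(omega) = (-x - z) dy ∧ dz + (2*x + y) dz ∧ dx + (0) dx ∧ dy; curl F = (-x - z, 2*x + y, 0)

d omega = sum_{i<j} (∂f_j/∂x_i - ∂f_i/∂x_j) dx_i ∧ dx_j. Under the identification (dy ∧ dz, dz ∧ dx, dx ∧ dy) ↔ (e_x, e_y, e_z), the coefficients are exactly the components of curl F. Compute:
  ∂R/∂y - ∂Q/∂z = (-z) - (x) = -x - z
  ∂P/∂z - ∂R/∂x = (y) - (-2*x) = 2*x + y
  ∂Q/∂x - ∂P/∂y = (z) - (z) = 0.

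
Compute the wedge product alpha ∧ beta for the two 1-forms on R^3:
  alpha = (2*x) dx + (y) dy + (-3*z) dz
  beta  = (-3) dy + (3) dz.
alpha ∧ beta = (-6*x) dx ∧ dy + (6*x) dx ∧ dz + (3*y - 9*z) dy ∧ dz

Distribute the wedge, using dx_i ∧ dx_j = -dx_j ∧ dx_i and dx_i ∧ dx_i = 0. For each pair (i, j) with i < j, the coefficient of dx_i ∧ dx_j in alpha ∧ beta is (alpha_i * beta_j - alpha_j * beta_i). Collecting: alpha ∧ beta = (-6*x) dx ∧ dy + (6*x) dx ∧ dz + (3*y - 9*z) dy ∧ dz.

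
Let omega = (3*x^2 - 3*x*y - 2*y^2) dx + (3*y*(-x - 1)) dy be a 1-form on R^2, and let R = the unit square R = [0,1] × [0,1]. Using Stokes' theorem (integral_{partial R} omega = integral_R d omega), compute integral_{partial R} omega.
integral_(partial R) omega = 2

Stokes: integral_partial_R omega = integral_R d omega with d omega = (∂Q/∂x - ∂P/∂y) dx ∧ dy.
  ∂Q/∂x = -3*y
  ∂P/∂y = -3*x - 4*y
  integrand = ∂Q/∂x - ∂P/∂y = 3*x + y.
Integrating over R: integral_0^1 integral_0^1 (3*x + y) dx dy = 2.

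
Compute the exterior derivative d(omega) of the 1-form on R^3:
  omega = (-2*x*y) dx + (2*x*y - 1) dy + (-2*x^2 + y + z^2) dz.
d(omega) = (2*x + 2*y) dx ∧ dy + (-4*x) dx ∧ dz + (1) dy ∧ dz

For a 1-form omega = sum_i f_i dx_i, the exterior derivative is
  d(omega) = sum_{i < j} (∂f_j/∂x_i - ∂f_i/∂x_j) dx_i ∧ dx_j.
  coefficient of dx ∧ dy: ∂f_2/∂x - ∂f_1/∂y = ∂(2*x*y - 1)/∂x - ∂(-2*x*y)/∂y = 2*x + 2*y
  coefficient of dx ∧ dz: ∂f_3/∂x - ∂f_1/∂z = ∂(-2*x^2 + y + z^2)/∂x - ∂(-2*x*y)/∂z = -4*x
  coefficient of dy ∧ dz: ∂f_3/∂y - ∂f_2/∂z = ∂(-2*x^2 + y + z^2)/∂y - ∂(2*x*y - 1)/∂z = 1
Assembling: d(omega) = (2*x + 2*y) dx ∧ dy + (-4*x) dx ∧ dz + (1) dy ∧ dz.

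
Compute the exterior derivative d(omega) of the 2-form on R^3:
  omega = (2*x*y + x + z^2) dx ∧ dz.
d(omega) = (-2*x) dx ∧ dy ∧ dz

For a 2-form omega = sum_{i<j} g_{ij} dx_i ∧ dx_j, the exterior derivative is
  d(omega) = sum_{i<j} d(g_{ij}) ∧ dx_i ∧ dx_j = sum_{i<j, k} (∂g_{ij}/∂x_k) dx_k ∧ dx_i ∧ dx_j.
Expand each term, using dx_k ∧ dx_i ∧ dx_j = sgn(permutation) dx_{(a)} ∧ dx_{(b)} ∧ dx_{(c)} with (a < b < c) sorted:
  d(2*x*y + x + z^2) includes (∂/∂y)(2*x*y + x + z^2) dy = (2*x) dy, which multiplied by dx ∧ dz gives (-2*x) dx ∧ dy ∧ dz
Collecting like 3-forms: d(omega) = (-2*x) dx ∧ dy ∧ dz.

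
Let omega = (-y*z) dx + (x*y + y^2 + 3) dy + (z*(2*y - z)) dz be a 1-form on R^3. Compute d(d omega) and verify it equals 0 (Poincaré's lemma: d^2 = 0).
d(d omega) = 0

Step 1: d omega = sum_{i<j} (∂f_j/∂x_i - ∂f_i/∂x_j) dx_i ∧ dx_j:
  coeff of dx ∧ dy: y + z
  coeff of dx ∧ dz: y
  coeff of dy ∧ dz: 2*z
Step 2: Apply d again to each 2-form coefficient. The only possible 3-form in R^3 is dx ∧ dy ∧ dz, with coefficient
  ∂(coeff of dy∧dz)/∂x - ∂(coeff of dx∧dz)/∂y + ∂(coeff of dx∧dy)/∂z
  = ∂/∂x (2*z) - ∂/∂y (y) + ∂/∂z (y + z).
Each of these terms simplifies to sums of mixed partials that cancel in pairs. The result is 0 (by equality of mixed partials for smooth functions — Schwarz / Clairaut).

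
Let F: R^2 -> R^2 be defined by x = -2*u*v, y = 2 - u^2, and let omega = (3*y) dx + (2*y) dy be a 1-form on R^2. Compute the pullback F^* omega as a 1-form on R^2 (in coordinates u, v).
F^* omega = (4*u^3 + 6*u^2*v - 8*u - 12*v) du + (6*u*(u^2 - 2)) dv

Using F^*(f dg) = (f ∘ F) d(g ∘ F), substitute each coordinate x_i by F_i(u, v) in f_i, and replace dx_i by d F_i = (∂F_i/∂u) du + (∂F_i/∂v) dv.
  For the x component: f_1(F) = 6 - 3*u^2; d F_1 = (-2*v) du + (-2*u) dv
  For the y component: f_2(F) = 4 - 2*u^2; d F_2 = (-2*u) du + (0) dv
Combining and collecting du, dv coefficients:
  coeff of du: 4*u^3 + 6*u^2*v - 8*u - 12*v
  coeff of dv: 6*u*(u^2 - 2)
F^* omega = (4*u^3 + 6*u^2*v - 8*u - 12*v) du + (6*u*(u^2 - 2)) dv.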